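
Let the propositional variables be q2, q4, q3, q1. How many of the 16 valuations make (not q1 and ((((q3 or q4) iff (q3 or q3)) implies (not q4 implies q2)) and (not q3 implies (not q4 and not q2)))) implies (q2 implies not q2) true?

Initial set: {((not q1 and ((((q3 or q4) iff (q3 or q3)) implies (not q4 implies q2)) and (not q3 implies (not q4 and not q2)))) implies (q2 implies not q2))}.
((not q1 and ((((q3 or q4) iff (q3 or q3)) implies (not q4 implies q2)) and (not q3 implies (not q4 and not q2)))) implies (q2 implies not q2)): β-rule — branch into not (not q1 and ((((q3 or q4) iff (q3 or q3)) implies (not q4 implies q2)) and (not q3 implies (not q4 and not q2))))  //  (q2 implies not q2).
  branch 1 (add not (not q1 and ((((q3 or q4) iff (q3 or q3)) implies (not q4 implies q2)) and (not q3 implies (not q4 and not q2))))):
    not (not q1 and ((((q3 or q4) iff (q3 or q3)) implies (not q4 implies q2)) and (not q3 implies (not q4 and not q2)))): β-rule — branch into not not q1  //  not ((((q3 or q4) iff (q3 or q3)) implies (not q4 implies q2)) and (not q3 implies (not q4 and not q2))).
      branch 1.1 (add not not q1):
        ○ open, literals {q1=true}.
      branch 1.2 (add not ((((q3 or q4) iff (q3 or q3)) implies (not q4 implies q2)) and (not q3 implies (not q4 and not q2)))):
        not ((((q3 or q4) iff (q3 or q3)) implies (not q4 implies q2)) and (not q3 implies (not q4 and not q2))): β-rule — branch into not (((q3 or q4) iff (q3 or q3)) implies (not q4 implies q2))  //  not (not q3 implies (not q4 and not q2)).
          branch 1.2.1 (add not (((q3 or q4) iff (q3 or q3)) implies (not q4 implies q2))):
            not (((q3 or q4) iff (q3 or q3)) implies (not q4 implies q2)): α-rule — add ((q3 or q4) iff (q3 or q3)), not (not q4 implies q2).
            not (not q4 implies q2): α-rule — add not q4, not q2.
            ((q3 or q4) iff (q3 or q3)): β-rule — branch into (q3 or q4), (q3 or q3)  //  not (q3 or q4), not (q3 or q3).
              branch 1.2.1.1 (add (q3 or q4), (q3 or q3)):
                (q3 or q4): β-rule — branch into q3  //  q4.
                  branch 1.2.1.1.1 (add q3):
                    (q3 or q3): β-rule — branch into q3  //  q3.
                      branch 1.2.1.1.1.1 (add q3):
                        ○ open, literals {q2=false, q3=true, q4=false}.
                      branch 1.2.1.1.1.2 (add q3):
                        ○ open, literals {q2=false, q3=true, q4=false}.
                  branch 1.2.1.1.2 (add q4):
                    × closes — contains both q4 and not q4.
              branch 1.2.1.2 (add not (q3 or q4), not (q3 or q3)):
                not (q3 or q4): α-rule — add not q3, not q4.
                not (q3 or q3): α-rule — add not q3, not q3.
                ○ open, literals {q2=false, q3=false, q4=false}.
          branch 1.2.2 (add not (not q3 implies (not q4 and not q2))):
            not (not q3 implies (not q4 and not q2)): α-rule — add not q3, not (not q4 and not q2).
            not (not q4 and not q2): β-rule — branch into not not q4  //  not not q2.
              branch 1.2.2.1 (add not not q4):
                ○ open, literals {q3=false, q4=true}.
              branch 1.2.2.2 (add not not q2):
                ○ open, literals {q2=true, q3=false}.
  branch 2 (add (q2 implies not q2)):
    (q2 implies not q2): β-rule — branch into not q2  //  not q2.
      branch 2.1 (add not q2):
        ○ open, literals {q2=false}.
      branch 2.2 (add not q2):
        ○ open, literals {q2=false}.
1 branch closed, 8 open.
Each open branch fixes some atoms; the unmentioned ones are free. Counting distinct full assignments: branch {q1=true} (q2, q4, q3) contributes 8 new; branch {q2=false, q3=true, q4=false} (q1) contributes 1 new; branch {q2=false, q3=true, q4=false} (q1) contributes 0 new; branch {q2=false, q3=false, q4=false} (q1) contributes 1 new; branch {q3=false, q4=true} (q2, q1) contributes 2 new; branch {q2=true, q3=false} (q4, q1) contributes 1 new; branch {q2=false} (q4, q3, q1) contributes 1 new; branch {q2=false} (q4, q3, q1) contributes 0 new. Total: 14.

14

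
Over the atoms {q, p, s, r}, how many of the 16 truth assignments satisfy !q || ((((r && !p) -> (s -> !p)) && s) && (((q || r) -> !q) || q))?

12

Initial set: {(!q || ((((r && !p) -> (s -> !p)) && s) && (((q || r) -> !q) || q)))}.
(!q || ((((r && !p) -> (s -> !p)) && s) && (((q || r) -> !q) || q))): β-rule — branch into !q  //  ((((r && !p) -> (s -> !p)) && s) && (((q || r) -> !q) || q)).
  branch 1 (add !q):
    ○ open, literals {q=0}.
  branch 2 (add ((((r && !p) -> (s -> !p)) && s) && (((q || r) -> !q) || q))):
    ((((r && !p) -> (s -> !p)) && s) && (((q || r) -> !q) || q)): α-rule — add (((r && !p) -> (s -> !p)) && s), (((q || r) -> !q) || q).
    (((r && !p) -> (s -> !p)) && s): α-rule — add ((r && !p) -> (s -> !p)), s.
    (((q || r) -> !q) || q): β-rule — branch into ((q || r) -> !q)  //  q.
      branch 2.1 (add ((q || r) -> !q)):
        ((r && !p) -> (s -> !p)): β-rule — branch into !(r && !p)  //  (s -> !p).
          branch 2.1.1 (add !(r && !p)):
            ((q || r) -> !q): β-rule — branch into !(q || r)  //  !q.
              branch 2.1.1.1 (add !(q || r)):
                !(q || r): α-rule — add !q, !r.
                !(r && !p): β-rule — branch into !r  //  !!p.
                  branch 2.1.1.1.1 (add !r):
                    ○ open, literals {q=0, r=0, s=1}.
                  branch 2.1.1.1.2 (add !!p):
                    ○ open, literals {p=1, q=0, r=0, s=1}.
              branch 2.1.1.2 (add !q):
                !(r && !p): β-rule — branch into !r  //  !!p.
                  branch 2.1.1.2.1 (add !r):
                    ○ open, literals {q=0, r=0, s=1}.
                  branch 2.1.1.2.2 (add !!p):
                    ○ open, literals {p=1, q=0, s=1}.
          branch 2.1.2 (add (s -> !p)):
            ((q || r) -> !q): β-rule — branch into !(q || r)  //  !q.
              branch 2.1.2.1 (add !(q || r)):
                !(q || r): α-rule — add !q, !r.
                (s -> !p): β-rule — branch into !s  //  !p.
                  branch 2.1.2.1.1 (add !s):
                    × closes — contains both s and !s.
                  branch 2.1.2.1.2 (add !p):
                    ○ open, literals {p=0, q=0, r=0, s=1}.
              branch 2.1.2.2 (add !q):
                (s -> !p): β-rule — branch into !s  //  !p.
                  branch 2.1.2.2.1 (add !s):
                    × closes — contains both s and !s.
                  branch 2.1.2.2.2 (add !p):
                    ○ open, literals {p=0, q=0, s=1}.
      branch 2.2 (add q):
        ((r && !p) -> (s -> !p)): β-rule — branch into !(r && !p)  //  (s -> !p).
          branch 2.2.1 (add !(r && !p)):
            !(r && !p): β-rule — branch into !r  //  !!p.
              branch 2.2.1.1 (add !r):
                ○ open, literals {q=1, r=0, s=1}.
              branch 2.2.1.2 (add !!p):
                ○ open, literals {p=1, q=1, s=1}.
          branch 2.2.2 (add (s -> !p)):
            (s -> !p): β-rule — branch into !s  //  !p.
              branch 2.2.2.1 (add !s):
                × closes — contains both s and !s.
              branch 2.2.2.2 (add !p):
                ○ open, literals {p=0, q=1, s=1}.
3 branches closed, 10 open.
Each open branch fixes some atoms; the unmentioned ones are free. Counting distinct full assignments: branch {q=0} (p, s, r) contributes 8 new; branch {q=0, r=0, s=1} (p) contributes 0 new; branch {p=1, q=0, r=0, s=1} (none free) contributes 0 new; branch {q=0, r=0, s=1} (p) contributes 0 new; branch {p=1, q=0, s=1} (r) contributes 0 new; branch {p=0, q=0, r=0, s=1} (none free) contributes 0 new; branch {p=0, q=0, s=1} (r) contributes 0 new; branch {q=1, r=0, s=1} (p) contributes 2 new; branch {p=1, q=1, s=1} (r) contributes 1 new; branch {p=0, q=1, s=1} (r) contributes 1 new. Total: 12.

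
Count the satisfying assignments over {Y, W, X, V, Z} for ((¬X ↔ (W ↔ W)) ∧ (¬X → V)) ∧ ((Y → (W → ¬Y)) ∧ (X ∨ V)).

Initial set: {T (((¬X ↔ (W ↔ W)) ∧ (¬X → V)) ∧ ((Y → (W → ¬Y)) ∧ (X ∨ V)))}.
T (((¬X ↔ (W ↔ W)) ∧ (¬X → V)) ∧ ((Y → (W → ¬Y)) ∧ (X ∨ V))): α-rule — add T ((¬X ↔ (W ↔ W)) ∧ (¬X → V)), T ((Y → (W → ¬Y)) ∧ (X ∨ V)).
T ((¬X ↔ (W ↔ W)) ∧ (¬X → V)): α-rule — add T (¬X ↔ (W ↔ W)), T (¬X → V).
T ((Y → (W → ¬Y)) ∧ (X ∨ V)): α-rule — add T (Y → (W → ¬Y)), T (X ∨ V).
T (¬X ↔ (W ↔ W)): β-rule — branch into T ¬X, T (W ↔ W)  //  F ¬X, F (W ↔ W).
  branch 1 (add T ¬X, T (W ↔ W)):
    T (¬X → V): β-rule — branch into F ¬X  //  T V.
      branch 1.1 (add F ¬X):
        × closes — contains both X and ¬X.
      branch 1.2 (add T V):
        T (Y → (W → ¬Y)): β-rule — branch into F Y  //  T (W → ¬Y).
          branch 1.2.1 (add F Y):
            T (X ∨ V): β-rule — branch into T X  //  T V.
              branch 1.2.1.1 (add T X):
                × closes — contains both X and ¬X.
              branch 1.2.1.2 (add T V):
                T (W ↔ W): β-rule — branch into T W, T W  //  F W, F W.
                  branch 1.2.1.2.1 (add T W, T W):
                    ○ open, literals {V=T, W=T, X=F, Y=F}.
                  branch 1.2.1.2.2 (add F W, F W):
                    ○ open, literals {V=T, W=F, X=F, Y=F}.
          branch 1.2.2 (add T (W → ¬Y)):
            T (X ∨ V): β-rule — branch into T X  //  T V.
              branch 1.2.2.1 (add T X):
                × closes — contains both X and ¬X.
              branch 1.2.2.2 (add T V):
                T (W ↔ W): β-rule — branch into T W, T W  //  F W, F W.
                  branch 1.2.2.2.1 (add T W, T W):
                    T (W → ¬Y): β-rule — branch into F W  //  T ¬Y.
                      branch 1.2.2.2.1.1 (add F W):
                        × closes — contains both W and ¬W.
                      branch 1.2.2.2.1.2 (add T ¬Y):
                        ○ open, literals {V=T, W=T, X=F, Y=F}.
                  branch 1.2.2.2.2 (add F W, F W):
                    T (W → ¬Y): β-rule — branch into F W  //  T ¬Y.
                      branch 1.2.2.2.2.1 (add F W):
                        ○ open, literals {V=T, W=F, X=F}.
                      branch 1.2.2.2.2.2 (add T ¬Y):
                        ○ open, literals {V=T, W=F, X=F, Y=F}.
  branch 2 (add F ¬X, F (W ↔ W)):
    T (¬X → V): β-rule — branch into F ¬X  //  T V.
      branch 2.1 (add F ¬X):
        T (Y → (W → ¬Y)): β-rule — branch into F Y  //  T (W → ¬Y).
          branch 2.1.1 (add F Y):
            T (X ∨ V): β-rule — branch into T X  //  T V.
              branch 2.1.1.1 (add T X):
                F (W ↔ W): β-rule — branch into T W, F W  //  F W, T W.
                  branch 2.1.1.1.1 (add T W, F W):
                    × closes — contains both W and ¬W.
                  branch 2.1.1.1.2 (add F W, T W):
                    × closes — contains both W and ¬W.
              branch 2.1.1.2 (add T V):
                F (W ↔ W): β-rule — branch into T W, F W  //  F W, T W.
                  branch 2.1.1.2.1 (add T W, F W):
                    × closes — contains both W and ¬W.
                  branch 2.1.1.2.2 (add F W, T W):
                    × closes — contains both W and ¬W.
          branch 2.1.2 (add T (W → ¬Y)):
            T (X ∨ V): β-rule — branch into T X  //  T V.
              branch 2.1.2.1 (add T X):
                F (W ↔ W): β-rule — branch into T W, F W  //  F W, T W.
                  branch 2.1.2.1.1 (add T W, F W):
                    × closes — contains both W and ¬W.
                  branch 2.1.2.1.2 (add F W, T W):
                    × closes — contains both W and ¬W.
              branch 2.1.2.2 (add T V):
                F (W ↔ W): β-rule — branch into T W, F W  //  F W, T W.
                  branch 2.1.2.2.1 (add T W, F W):
                    × closes — contains both W and ¬W.
                  branch 2.1.2.2.2 (add F W, T W):
                    × closes — contains both W and ¬W.
      branch 2.2 (add T V):
        T (Y → (W → ¬Y)): β-rule — branch into F Y  //  T (W → ¬Y).
          branch 2.2.1 (add F Y):
            T (X ∨ V): β-rule — branch into T X  //  T V.
              branch 2.2.1.1 (add T X):
                F (W ↔ W): β-rule — branch into T W, F W  //  F W, T W.
                  branch 2.2.1.1.1 (add T W, F W):
                    × closes — contains both W and ¬W.
                  branch 2.2.1.1.2 (add F W, T W):
                    × closes — contains both W and ¬W.
              branch 2.2.1.2 (add T V):
                F (W ↔ W): β-rule — branch into T W, F W  //  F W, T W.
                  branch 2.2.1.2.1 (add T W, F W):
                    × closes — contains both W and ¬W.
                  branch 2.2.1.2.2 (add F W, T W):
                    × closes — contains both W and ¬W.
          branch 2.2.2 (add T (W → ¬Y)):
            T (X ∨ V): β-rule — branch into T X  //  T V.
              branch 2.2.2.1 (add T X):
                F (W ↔ W): β-rule — branch into T W, F W  //  F W, T W.
                  branch 2.2.2.1.1 (add T W, F W):
                    × closes — contains both W and ¬W.
                  branch 2.2.2.1.2 (add F W, T W):
                    × closes — contains both W and ¬W.
              branch 2.2.2.2 (add T V):
                F (W ↔ W): β-rule — branch into T W, F W  //  F W, T W.
                  branch 2.2.2.2.1 (add T W, F W):
                    × closes — contains both W and ¬W.
                  branch 2.2.2.2.2 (add F W, T W):
                    × closes — contains both W and ¬W.
20 branches closed, 5 open.
Each open branch fixes some atoms; the unmentioned ones are free. Counting distinct full assignments: branch {V=T, W=T, X=F, Y=F} (Z) contributes 2 new; branch {V=T, W=F, X=F, Y=F} (Z) contributes 2 new; branch {V=T, W=T, X=F, Y=F} (Z) contributes 0 new; branch {V=T, W=F, X=F} (Y, Z) contributes 2 new; branch {V=T, W=F, X=F, Y=F} (Z) contributes 0 new. Total: 6.

6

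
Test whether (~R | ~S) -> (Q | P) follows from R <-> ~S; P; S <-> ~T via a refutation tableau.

Initial set: {(R <-> ~S); P; (S <-> ~T); ~((~R | ~S) -> (Q | P))}.
~((~R | ~S) -> (Q | P)): α-rule — add (~R | ~S), ~(Q | P).
~(Q | P): α-rule — add ~Q, ~P.
× closes — contains both P and ~P.
All 1 branch closes.
Every branch closed, so the premises entail the conclusion.

Yes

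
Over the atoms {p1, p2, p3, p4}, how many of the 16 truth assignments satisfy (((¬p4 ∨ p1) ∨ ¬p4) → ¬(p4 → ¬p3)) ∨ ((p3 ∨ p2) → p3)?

13

Initial set: {((((¬p4 ∨ p1) ∨ ¬p4) → ¬(p4 → ¬p3)) ∨ ((p3 ∨ p2) → p3))}.
((((¬p4 ∨ p1) ∨ ¬p4) → ¬(p4 → ¬p3)) ∨ ((p3 ∨ p2) → p3)): β-rule — branch into (((¬p4 ∨ p1) ∨ ¬p4) → ¬(p4 → ¬p3))  //  ((p3 ∨ p2) → p3).
  branch 1 (add (((¬p4 ∨ p1) ∨ ¬p4) → ¬(p4 → ¬p3))):
    (((¬p4 ∨ p1) ∨ ¬p4) → ¬(p4 → ¬p3)): β-rule — branch into ¬((¬p4 ∨ p1) ∨ ¬p4)  //  ¬(p4 → ¬p3).
      branch 1.1 (add ¬((¬p4 ∨ p1) ∨ ¬p4)):
        ¬((¬p4 ∨ p1) ∨ ¬p4): α-rule — add ¬(¬p4 ∨ p1), ¬¬p4.
        ¬(¬p4 ∨ p1): α-rule — add ¬¬p4, ¬p1.
        ○ open, literals {p1=F, p4=T}.
      branch 1.2 (add ¬(p4 → ¬p3)):
        ¬(p4 → ¬p3): α-rule — add p4, ¬¬p3.
        ○ open, literals {p3=T, p4=T}.
  branch 2 (add ((p3 ∨ p2) → p3)):
    ((p3 ∨ p2) → p3): β-rule — branch into ¬(p3 ∨ p2)  //  p3.
      branch 2.1 (add ¬(p3 ∨ p2)):
        ¬(p3 ∨ p2): α-rule — add ¬p3, ¬p2.
        ○ open, literals {p2=F, p3=F}.
      branch 2.2 (add p3):
        ○ open, literals {p3=T}.
0 branches closed, 4 open.
Each open branch fixes some atoms; the unmentioned ones are free. Counting distinct full assignments: branch {p1=F, p4=T} (p2, p3) contributes 4 new; branch {p3=T, p4=T} (p1, p2) contributes 2 new; branch {p2=F, p3=F} (p1, p4) contributes 3 new; branch {p3=T} (p1, p2, p4) contributes 4 new. Total: 13.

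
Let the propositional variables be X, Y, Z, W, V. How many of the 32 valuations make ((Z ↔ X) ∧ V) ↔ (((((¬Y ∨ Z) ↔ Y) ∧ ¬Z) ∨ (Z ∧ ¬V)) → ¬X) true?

12

Initial set: {T (((Z ↔ X) ∧ V) ↔ (((((¬Y ∨ Z) ↔ Y) ∧ ¬Z) ∨ (Z ∧ ¬V)) → ¬X))}.
T (((Z ↔ X) ∧ V) ↔ (((((¬Y ∨ Z) ↔ Y) ∧ ¬Z) ∨ (Z ∧ ¬V)) → ¬X)): β-rule — branch into T ((Z ↔ X) ∧ V), T (((((¬Y ∨ Z) ↔ Y) ∧ ¬Z) ∨ (Z ∧ ¬V)) → ¬X)  //  F ((Z ↔ X) ∧ V), F (((((¬Y ∨ Z) ↔ Y) ∧ ¬Z) ∨ (Z ∧ ¬V)) → ¬X).
  branch 1 (add T ((Z ↔ X) ∧ V), T (((((¬Y ∨ Z) ↔ Y) ∧ ¬Z) ∨ (Z ∧ ¬V)) → ¬X)):
    T ((Z ↔ X) ∧ V): α-rule — add T (Z ↔ X), T V.
    T (((((¬Y ∨ Z) ↔ Y) ∧ ¬Z) ∨ (Z ∧ ¬V)) → ¬X): β-rule — branch into F ((((¬Y ∨ Z) ↔ Y) ∧ ¬Z) ∨ (Z ∧ ¬V))  //  T ¬X.
      branch 1.1 (add F ((((¬Y ∨ Z) ↔ Y) ∧ ¬Z) ∨ (Z ∧ ¬V))):
        F ((((¬Y ∨ Z) ↔ Y) ∧ ¬Z) ∨ (Z ∧ ¬V)): α-rule — add F (((¬Y ∨ Z) ↔ Y) ∧ ¬Z), F (Z ∧ ¬V).
        T (Z ↔ X): β-rule — branch into T Z, T X  //  F Z, F X.
          branch 1.1.1 (add T Z, T X):
            F (((¬Y ∨ Z) ↔ Y) ∧ ¬Z): β-rule — branch into F ((¬Y ∨ Z) ↔ Y)  //  F ¬Z.
              branch 1.1.1.1 (add F ((¬Y ∨ Z) ↔ Y)):
                F (Z ∧ ¬V): β-rule — branch into F Z  //  F ¬V.
                  branch 1.1.1.1.1 (add F Z):
                    × closes — contains both Z and ¬Z.
                  branch 1.1.1.1.2 (add F ¬V):
                    F ((¬Y ∨ Z) ↔ Y): β-rule — branch into T (¬Y ∨ Z), F Y  //  F (¬Y ∨ Z), T Y.
                      branch 1.1.1.1.2.1 (add T (¬Y ∨ Z), F Y):
                        T (¬Y ∨ Z): β-rule — branch into T ¬Y  //  T Z.
                          branch 1.1.1.1.2.1.1 (add T ¬Y):
                            ○ open, literals {V=T, X=T, Y=F, Z=T}.
                          branch 1.1.1.1.2.1.2 (add T Z):
                            ○ open, literals {V=T, X=T, Y=F, Z=T}.
                      branch 1.1.1.1.2.2 (add F (¬Y ∨ Z), T Y):
                        F (¬Y ∨ Z): α-rule — add F ¬Y, F Z.
                        × closes — contains both Z and ¬Z.
              branch 1.1.1.2 (add F ¬Z):
                F (Z ∧ ¬V): β-rule — branch into F Z  //  F ¬V.
                  branch 1.1.1.2.1 (add F Z):
                    × closes — contains both Z and ¬Z.
                  branch 1.1.1.2.2 (add F ¬V):
                    ○ open, literals {V=T, X=T, Z=T}.
          branch 1.1.2 (add F Z, F X):
            F (((¬Y ∨ Z) ↔ Y) ∧ ¬Z): β-rule — branch into F ((¬Y ∨ Z) ↔ Y)  //  F ¬Z.
              branch 1.1.2.1 (add F ((¬Y ∨ Z) ↔ Y)):
                F (Z ∧ ¬V): β-rule — branch into F Z  //  F ¬V.
                  branch 1.1.2.1.1 (add F Z):
                    F ((¬Y ∨ Z) ↔ Y): β-rule — branch into T (¬Y ∨ Z), F Y  //  F (¬Y ∨ Z), T Y.
                      branch 1.1.2.1.1.1 (add T (¬Y ∨ Z), F Y):
                        T (¬Y ∨ Z): β-rule — branch into T ¬Y  //  T Z.
                          branch 1.1.2.1.1.1.1 (add T ¬Y):
                            ○ open, literals {V=T, X=F, Y=F, Z=F}.
                          branch 1.1.2.1.1.1.2 (add T Z):
                            × closes — contains both Z and ¬Z.
                      branch 1.1.2.1.1.2 (add F (¬Y ∨ Z), T Y):
                        F (¬Y ∨ Z): α-rule — add F ¬Y, F Z.
                        ○ open, literals {V=T, X=F, Y=T, Z=F}.
                  branch 1.1.2.1.2 (add F ¬V):
                    F ((¬Y ∨ Z) ↔ Y): β-rule — branch into T (¬Y ∨ Z), F Y  //  F (¬Y ∨ Z), T Y.
                      branch 1.1.2.1.2.1 (add T (¬Y ∨ Z), F Y):
                        T (¬Y ∨ Z): β-rule — branch into T ¬Y  //  T Z.
                          branch 1.1.2.1.2.1.1 (add T ¬Y):
                            ○ open, literals {V=T, X=F, Y=F, Z=F}.
                          branch 1.1.2.1.2.1.2 (add T Z):
                            × closes — contains both Z and ¬Z.
                      branch 1.1.2.1.2.2 (add F (¬Y ∨ Z), T Y):
                        F (¬Y ∨ Z): α-rule — add F ¬Y, F Z.
                        ○ open, literals {V=T, X=F, Y=T, Z=F}.
              branch 1.1.2.2 (add F ¬Z):
                × closes — contains both Z and ¬Z.
      branch 1.2 (add T ¬X):
        T (Z ↔ X): β-rule — branch into T Z, T X  //  F Z, F X.
          branch 1.2.1 (add T Z, T X):
            × closes — contains both X and ¬X.
          branch 1.2.2 (add F Z, F X):
            ○ open, literals {V=T, X=F, Z=F}.
  branch 2 (add F ((Z ↔ X) ∧ V), F (((((¬Y ∨ Z) ↔ Y) ∧ ¬Z) ∨ (Z ∧ ¬V)) → ¬X)):
    F (((((¬Y ∨ Z) ↔ Y) ∧ ¬Z) ∨ (Z ∧ ¬V)) → ¬X): α-rule — add T ((((¬Y ∨ Z) ↔ Y) ∧ ¬Z) ∨ (Z ∧ ¬V)), F ¬X.
    F ((Z ↔ X) ∧ V): β-rule — branch into F (Z ↔ X)  //  F V.
      branch 2.1 (add F (Z ↔ X)):
        T ((((¬Y ∨ Z) ↔ Y) ∧ ¬Z) ∨ (Z ∧ ¬V)): β-rule — branch into T (((¬Y ∨ Z) ↔ Y) ∧ ¬Z)  //  T (Z ∧ ¬V).
          branch 2.1.1 (add T (((¬Y ∨ Z) ↔ Y) ∧ ¬Z)):
            T (((¬Y ∨ Z) ↔ Y) ∧ ¬Z): α-rule — add T ((¬Y ∨ Z) ↔ Y), T ¬Z.
            F (Z ↔ X): β-rule — branch into T Z, F X  //  F Z, T X.
              branch 2.1.1.1 (add T Z, F X):
                × closes — contains both Z and ¬Z.
              branch 2.1.1.2 (add F Z, T X):
                T ((¬Y ∨ Z) ↔ Y): β-rule — branch into T (¬Y ∨ Z), T Y  //  F (¬Y ∨ Z), F Y.
                  branch 2.1.1.2.1 (add T (¬Y ∨ Z), T Y):
                    T (¬Y ∨ Z): β-rule — branch into T ¬Y  //  T Z.
                      branch 2.1.1.2.1.1 (add T ¬Y):
                        × closes — contains both Y and ¬Y.
                      branch 2.1.1.2.1.2 (add T Z):
                        × closes — contains both Z and ¬Z.
                  branch 2.1.1.2.2 (add F (¬Y ∨ Z), F Y):
                    F (¬Y ∨ Z): α-rule — add F ¬Y, F Z.
                    × closes — contains both Y and ¬Y.
          branch 2.1.2 (add T (Z ∧ ¬V)):
            T (Z ∧ ¬V): α-rule — add T Z, T ¬V.
            F (Z ↔ X): β-rule — branch into T Z, F X  //  F Z, T X.
              branch 2.1.2.1 (add T Z, F X):
                × closes — contains both X and ¬X.
              branch 2.1.2.2 (add F Z, T X):
                × closes — contains both Z and ¬Z.
      branch 2.2 (add F V):
        T ((((¬Y ∨ Z) ↔ Y) ∧ ¬Z) ∨ (Z ∧ ¬V)): β-rule — branch into T (((¬Y ∨ Z) ↔ Y) ∧ ¬Z)  //  T (Z ∧ ¬V).
          branch 2.2.1 (add T (((¬Y ∨ Z) ↔ Y) ∧ ¬Z)):
            T (((¬Y ∨ Z) ↔ Y) ∧ ¬Z): α-rule — add T ((¬Y ∨ Z) ↔ Y), T ¬Z.
            T ((¬Y ∨ Z) ↔ Y): β-rule — branch into T (¬Y ∨ Z), T Y  //  F (¬Y ∨ Z), F Y.
              branch 2.2.1.1 (add T (¬Y ∨ Z), T Y):
                T (¬Y ∨ Z): β-rule — branch into T ¬Y  //  T Z.
                  branch 2.2.1.1.1 (add T ¬Y):
                    × closes — contains both Y and ¬Y.
                  branch 2.2.1.1.2 (add T Z):
                    × closes — contains both Z and ¬Z.
              branch 2.2.1.2 (add F (¬Y ∨ Z), F Y):
                F (¬Y ∨ Z): α-rule — add F ¬Y, F Z.
                × closes — contains both Y and ¬Y.
          branch 2.2.2 (add T (Z ∧ ¬V)):
            T (Z ∧ ¬V): α-rule — add T Z, T ¬V.
            ○ open, literals {V=F, X=T, Z=T}.
16 branches closed, 9 open.
Each open branch fixes some atoms; the unmentioned ones are free. Counting distinct full assignments: branch {V=T, X=T, Y=F, Z=T} (W) contributes 2 new; branch {V=T, X=T, Y=F, Z=T} (W) contributes 0 new; branch {V=T, X=T, Z=T} (Y, W) contributes 2 new; branch {V=T, X=F, Y=F, Z=F} (W) contributes 2 new; branch {V=T, X=F, Y=T, Z=F} (W) contributes 2 new; branch {V=T, X=F, Y=F, Z=F} (W) contributes 0 new; branch {V=T, X=F, Y=T, Z=F} (W) contributes 0 new; branch {V=T, X=F, Z=F} (Y, W) contributes 0 new; branch {V=F, X=T, Z=T} (Y, W) contributes 4 new. Total: 12.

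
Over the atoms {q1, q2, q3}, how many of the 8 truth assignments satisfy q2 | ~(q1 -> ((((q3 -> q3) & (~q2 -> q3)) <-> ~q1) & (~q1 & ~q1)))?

6

Initial set: {(q2 | ~(q1 -> ((((q3 -> q3) & (~q2 -> q3)) <-> ~q1) & (~q1 & ~q1))))}.
(q2 | ~(q1 -> ((((q3 -> q3) & (~q2 -> q3)) <-> ~q1) & (~q1 & ~q1)))): β-rule — branch into q2  //  ~(q1 -> ((((q3 -> q3) & (~q2 -> q3)) <-> ~q1) & (~q1 & ~q1))).
  branch 1 (add q2):
    ○ open, literals {q2=1}.
  branch 2 (add ~(q1 -> ((((q3 -> q3) & (~q2 -> q3)) <-> ~q1) & (~q1 & ~q1)))):
    ~(q1 -> ((((q3 -> q3) & (~q2 -> q3)) <-> ~q1) & (~q1 & ~q1))): α-rule — add q1, ~((((q3 -> q3) & (~q2 -> q3)) <-> ~q1) & (~q1 & ~q1)).
    ~((((q3 -> q3) & (~q2 -> q3)) <-> ~q1) & (~q1 & ~q1)): β-rule — branch into ~(((q3 -> q3) & (~q2 -> q3)) <-> ~q1)  //  ~(~q1 & ~q1).
      branch 2.1 (add ~(((q3 -> q3) & (~q2 -> q3)) <-> ~q1)):
        ~(((q3 -> q3) & (~q2 -> q3)) <-> ~q1): β-rule — branch into ((q3 -> q3) & (~q2 -> q3)), ~~q1  //  ~((q3 -> q3) & (~q2 -> q3)), ~q1.
          branch 2.1.1 (add ((q3 -> q3) & (~q2 -> q3)), ~~q1):
            ((q3 -> q3) & (~q2 -> q3)): α-rule — add (q3 -> q3), (~q2 -> q3).
            (q3 -> q3): β-rule — branch into ~q3  //  q3.
              branch 2.1.1.1 (add ~q3):
                (~q2 -> q3): β-rule — branch into ~~q2  //  q3.
                  branch 2.1.1.1.1 (add ~~q2):
                    ○ open, literals {q1=1, q2=1, q3=0}.
                  branch 2.1.1.1.2 (add q3):
                    × closes — contains both q3 and ~q3.
              branch 2.1.1.2 (add q3):
                (~q2 -> q3): β-rule — branch into ~~q2  //  q3.
                  branch 2.1.1.2.1 (add ~~q2):
                    ○ open, literals {q1=1, q2=1, q3=1}.
                  branch 2.1.1.2.2 (add q3):
                    ○ open, literals {q1=1, q3=1}.
          branch 2.1.2 (add ~((q3 -> q3) & (~q2 -> q3)), ~q1):
            × closes — contains both q1 and ~q1.
      branch 2.2 (add ~(~q1 & ~q1)):
        ~(~q1 & ~q1): β-rule — branch into ~~q1  //  ~~q1.
          branch 2.2.1 (add ~~q1):
            ○ open, literals {q1=1}.
          branch 2.2.2 (add ~~q1):
            ○ open, literals {q1=1}.
2 branches closed, 6 open.
Each open branch fixes some atoms; the unmentioned ones are free. Counting distinct full assignments: branch {q2=1} (q1, q3) contributes 4 new; branch {q1=1, q2=1, q3=0} (none free) contributes 0 new; branch {q1=1, q2=1, q3=1} (none free) contributes 0 new; branch {q1=1, q3=1} (q2) contributes 1 new; branch {q1=1} (q2, q3) contributes 1 new; branch {q1=1} (q2, q3) contributes 0 new. Total: 6.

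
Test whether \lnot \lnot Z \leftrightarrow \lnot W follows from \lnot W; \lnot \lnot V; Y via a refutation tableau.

No

Initial set: {\lnot W; \lnot \lnot V; Y; \lnot (\lnot \lnot Z \leftrightarrow \lnot W)}.
\lnot \lnot V: drop double negation, giving V.
\lnot (\lnot \lnot Z \leftrightarrow \lnot W): β-rule — branch into \lnot \lnot Z, \lnot \lnot W  //  \lnot \lnot \lnot Z, \lnot W.
  branch 1 (add \lnot \lnot Z, \lnot \lnot W):
    × closes — contains both W and \lnot W.
  branch 2 (add \lnot \lnot \lnot Z, \lnot W):
    \lnot \lnot \lnot Z: drop double negation, giving \lnot Z.
    ○ open, literals {V=1, W=0, Y=1, Z=0}.
1 branch closed, 1 open.
An open branch gives a countermodel: V=1, W=0, Y=1, Z=0 (unmentioned atoms arbitrary); the premises hold there but the conclusion fails.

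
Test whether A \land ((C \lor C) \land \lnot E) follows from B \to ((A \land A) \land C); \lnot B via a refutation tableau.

No

Initial set: {(B \to ((A \land A) \land C)); \lnot B; \lnot (A \land ((C \lor C) \land \lnot E))}.
(B \to ((A \land A) \land C)): β-rule — branch into \lnot B  //  ((A \land A) \land C).
  branch 1 (add \lnot B):
    \lnot (A \land ((C \lor C) \land \lnot E)): β-rule — branch into \lnot A  //  \lnot ((C \lor C) \land \lnot E).
      branch 1.1 (add \lnot A):
        ○ open, literals {A=F, B=F}.
      branch 1.2 (add \lnot ((C \lor C) \land \lnot E)):
        \lnot ((C \lor C) \land \lnot E): β-rule — branch into \lnot (C \lor C)  //  \lnot \lnot E.
          branch 1.2.1 (add \lnot (C \lor C)):
            \lnot (C \lor C): α-rule — add \lnot C, \lnot C.
            ○ open, literals {B=F, C=F}.
          branch 1.2.2 (add \lnot \lnot E):
            ○ open, literals {B=F, E=T}.
  branch 2 (add ((A \land A) \land C)):
    ((A \land A) \land C): α-rule — add (A \land A), C.
    (A \land A): α-rule — add A, A.
    \lnot (A \land ((C \lor C) \land \lnot E)): β-rule — branch into \lnot A  //  \lnot ((C \lor C) \land \lnot E).
      branch 2.1 (add \lnot A):
        × closes — contains both A and \lnot A.
      branch 2.2 (add \lnot ((C \lor C) \land \lnot E)):
        \lnot ((C \lor C) \land \lnot E): β-rule — branch into \lnot (C \lor C)  //  \lnot \lnot E.
          branch 2.2.1 (add \lnot (C \lor C)):
            \lnot (C \lor C): α-rule — add \lnot C, \lnot C.
            × closes — contains both C and \lnot C.
          branch 2.2.2 (add \lnot \lnot E):
            ○ open, literals {A=T, B=F, C=T, E=T}.
2 branches closed, 4 open.
An open branch gives a countermodel: A=F, B=F (unmentioned atoms arbitrary); the premises hold there but the conclusion fails.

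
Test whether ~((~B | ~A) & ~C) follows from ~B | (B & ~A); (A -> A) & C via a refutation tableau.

Initial set: {(~B | (B & ~A)); ((A -> A) & C); ~~((~B | ~A) & ~C)}.
((A -> A) & C): α-rule — add (A -> A), C.
~~((~B | ~A) & ~C): α-rule — add (~B | ~A), ~C.
× closes — contains both C and ~C.
All 1 branch closes.
Every branch closed, so the premises entail the conclusion.

Yes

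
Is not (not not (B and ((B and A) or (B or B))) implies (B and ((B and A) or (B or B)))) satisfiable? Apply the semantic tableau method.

Initial set: {not (not not (B and ((B and A) or (B or B))) implies (B and ((B and A) or (B or B))))}.
not (not not (B and ((B and A) or (B or B))) implies (B and ((B and A) or (B or B)))): α-rule — add not not (B and ((B and A) or (B or B))), not (B and ((B and A) or (B or B))).
not not (B and ((B and A) or (B or B))): drop double negation, giving (B and ((B and A) or (B or B))).
(B and ((B and A) or (B or B))): α-rule — add B, ((B and A) or (B or B)).
not (B and ((B and A) or (B or B))): β-rule — branch into not B  //  not ((B and A) or (B or B)).
  branch 1 (add not B):
    × closes — contains both B and not B.
  branch 2 (add not ((B and A) or (B or B))):
    not ((B and A) or (B or B)): α-rule — add not (B and A), not (B or B).
    not (B or B): α-rule — add not B, not B.
    × closes — contains both B and not B.
All 2 branches close.
Every branch closed; the formula is unsatisfiable.

Unsatisfiable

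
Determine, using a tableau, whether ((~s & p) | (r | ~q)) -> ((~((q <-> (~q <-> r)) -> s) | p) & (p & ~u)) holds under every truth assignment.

Assume the negation and expand:
Initial set: {~(((~s & p) | (r | ~q)) -> ((~((q <-> (~q <-> r)) -> s) | p) & (p & ~u)))}.
~(((~s & p) | (r | ~q)) -> ((~((q <-> (~q <-> r)) -> s) | p) & (p & ~u))): α-rule — add ((~s & p) | (r | ~q)), ~((~((q <-> (~q <-> r)) -> s) | p) & (p & ~u)).
((~s & p) | (r | ~q)): β-rule — branch into (~s & p)  //  (r | ~q).
  branch 1 (add (~s & p)):
    (~s & p): α-rule — add ~s, p.
    ~((~((q <-> (~q <-> r)) -> s) | p) & (p & ~u)): β-rule — branch into ~(~((q <-> (~q <-> r)) -> s) | p)  //  ~(p & ~u).
      branch 1.1 (add ~(~((q <-> (~q <-> r)) -> s) | p)):
        ~(~((q <-> (~q <-> r)) -> s) | p): α-rule — add ~~((q <-> (~q <-> r)) -> s), ~p.
        × closes — contains both p and ~p.
      branch 1.2 (add ~(p & ~u)):
        ~(p & ~u): β-rule — branch into ~p  //  ~~u.
          branch 1.2.1 (add ~p):
            × closes — contains both p and ~p.
          branch 1.2.2 (add ~~u):
            ○ open, literals {p=true, s=false, u=true}.
  branch 2 (add (r | ~q)):
    ~((~((q <-> (~q <-> r)) -> s) | p) & (p & ~u)): β-rule — branch into ~(~((q <-> (~q <-> r)) -> s) | p)  //  ~(p & ~u).
      branch 2.1 (add ~(~((q <-> (~q <-> r)) -> s) | p)):
        ~(~((q <-> (~q <-> r)) -> s) | p): α-rule — add ~~((q <-> (~q <-> r)) -> s), ~p.
        (r | ~q): β-rule — branch into r  //  ~q.
          branch 2.1.1 (add r):
            ~~((q <-> (~q <-> r)) -> s): β-rule — branch into ~(q <-> (~q <-> r))  //  s.
              branch 2.1.1.1 (add ~(q <-> (~q <-> r))):
                ~(q <-> (~q <-> r)): β-rule — branch into q, ~(~q <-> r)  //  ~q, (~q <-> r).
                  branch 2.1.1.1.1 (add q, ~(~q <-> r)):
                    ~(~q <-> r): β-rule — branch into ~q, ~r  //  ~~q, r.
                      branch 2.1.1.1.1.1 (add ~q, ~r):
                        × closes — contains both q and ~q.
                      branch 2.1.1.1.1.2 (add ~~q, r):
                        ○ open, literals {p=false, q=true, r=true}.
                  branch 2.1.1.1.2 (add ~q, (~q <-> r)):
                    (~q <-> r): β-rule — branch into ~q, r  //  ~~q, ~r.
                      branch 2.1.1.1.2.1 (add ~q, r):
                        ○ open, literals {p=false, q=false, r=true}.
                      branch 2.1.1.1.2.2 (add ~~q, ~r):
                        × closes — contains both q and ~q.
              branch 2.1.1.2 (add s):
                ○ open, literals {p=false, r=true, s=true}.
          branch 2.1.2 (add ~q):
            ~~((q <-> (~q <-> r)) -> s): β-rule — branch into ~(q <-> (~q <-> r))  //  s.
              branch 2.1.2.1 (add ~(q <-> (~q <-> r))):
                ~(q <-> (~q <-> r)): β-rule — branch into q, ~(~q <-> r)  //  ~q, (~q <-> r).
                  branch 2.1.2.1.1 (add q, ~(~q <-> r)):
                    × closes — contains both q and ~q.
                  branch 2.1.2.1.2 (add ~q, (~q <-> r)):
                    (~q <-> r): β-rule — branch into ~q, r  //  ~~q, ~r.
                      branch 2.1.2.1.2.1 (add ~q, r):
                        ○ open, literals {p=false, q=false, r=true}.
                      branch 2.1.2.1.2.2 (add ~~q, ~r):
                        × closes — contains both q and ~q.
              branch 2.1.2.2 (add s):
                ○ open, literals {p=false, q=false, s=true}.
      branch 2.2 (add ~(p & ~u)):
        (r | ~q): β-rule — branch into r  //  ~q.
          branch 2.2.1 (add r):
            ~(p & ~u): β-rule — branch into ~p  //  ~~u.
              branch 2.2.1.1 (add ~p):
                ○ open, literals {p=false, r=true}.
              branch 2.2.1.2 (add ~~u):
                ○ open, literals {r=true, u=true}.
          branch 2.2.2 (add ~q):
            ~(p & ~u): β-rule — branch into ~p  //  ~~u.
              branch 2.2.2.1 (add ~p):
                ○ open, literals {p=false, q=false}.
              branch 2.2.2.2 (add ~~u):
                ○ open, literals {q=false, u=true}.
6 branches closed, 10 open.
An open branch gives a countermodel: p=true, s=false, u=true (unmentioned atoms arbitrary); under it the original formula is false.

Not valid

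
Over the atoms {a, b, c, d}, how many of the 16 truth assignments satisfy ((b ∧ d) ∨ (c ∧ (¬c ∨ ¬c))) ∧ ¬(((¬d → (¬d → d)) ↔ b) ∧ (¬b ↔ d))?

Initial set: {T (((b ∧ d) ∨ (c ∧ (¬c ∨ ¬c))) ∧ ¬(((¬d → (¬d → d)) ↔ b) ∧ (¬b ↔ d)))}.
T (((b ∧ d) ∨ (c ∧ (¬c ∨ ¬c))) ∧ ¬(((¬d → (¬d → d)) ↔ b) ∧ (¬b ↔ d))): α-rule — add T ((b ∧ d) ∨ (c ∧ (¬c ∨ ¬c))), T ¬(((¬d → (¬d → d)) ↔ b) ∧ (¬b ↔ d)).
T ((b ∧ d) ∨ (c ∧ (¬c ∨ ¬c))): β-rule — branch into T (b ∧ d)  //  T (c ∧ (¬c ∨ ¬c)).
  branch 1 (add T (b ∧ d)):
    T (b ∧ d): α-rule — add T b, T d.
    T ¬(((¬d → (¬d → d)) ↔ b) ∧ (¬b ↔ d)): β-rule — branch into F ((¬d → (¬d → d)) ↔ b)  //  F (¬b ↔ d).
      branch 1.1 (add F ((¬d → (¬d → d)) ↔ b)):
        F ((¬d → (¬d → d)) ↔ b): β-rule — branch into T (¬d → (¬d → d)), F b  //  F (¬d → (¬d → d)), T b.
          branch 1.1.1 (add T (¬d → (¬d → d)), F b):
            × closes — contains both b and ¬b.
          branch 1.1.2 (add F (¬d → (¬d → d)), T b):
            F (¬d → (¬d → d)): α-rule — add T ¬d, F (¬d → d).
            × closes — contains both d and ¬d.
      branch 1.2 (add F (¬b ↔ d)):
        F (¬b ↔ d): β-rule — branch into T ¬b, F d  //  F ¬b, T d.
          branch 1.2.1 (add T ¬b, F d):
            × closes — contains both b and ¬b.
          branch 1.2.2 (add F ¬b, T d):
            ○ open, literals {b=true, d=true}.
  branch 2 (add T (c ∧ (¬c ∨ ¬c))):
    T (c ∧ (¬c ∨ ¬c)): α-rule — add T c, T (¬c ∨ ¬c).
    T ¬(((¬d → (¬d → d)) ↔ b) ∧ (¬b ↔ d)): β-rule — branch into F ((¬d → (¬d → d)) ↔ b)  //  F (¬b ↔ d).
      branch 2.1 (add F ((¬d → (¬d → d)) ↔ b)):
        T (¬c ∨ ¬c): β-rule — branch into T ¬c  //  T ¬c.
          branch 2.1.1 (add T ¬c):
            × closes — contains both c and ¬c.
          branch 2.1.2 (add T ¬c):
            × closes — contains both c and ¬c.
      branch 2.2 (add F (¬b ↔ d)):
        T (¬c ∨ ¬c): β-rule — branch into T ¬c  //  T ¬c.
          branch 2.2.1 (add T ¬c):
            × closes — contains both c and ¬c.
          branch 2.2.2 (add T ¬c):
            × closes — contains both c and ¬c.
7 branches closed, 1 open.
Each open branch fixes some atoms; the unmentioned ones are free. Counting distinct full assignments: branch {b=true, d=true} (a, c) contributes 4 new. Total: 4.

4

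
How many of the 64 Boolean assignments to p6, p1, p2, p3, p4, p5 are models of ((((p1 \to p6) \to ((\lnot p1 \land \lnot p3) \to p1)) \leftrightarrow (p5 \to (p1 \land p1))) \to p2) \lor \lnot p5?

52

Initial set: {(((((p1 \to p6) \to ((\lnot p1 \land \lnot p3) \to p1)) \leftrightarrow (p5 \to (p1 \land p1))) \to p2) \lor \lnot p5)}.
(((((p1 \to p6) \to ((\lnot p1 \land \lnot p3) \to p1)) \leftrightarrow (p5 \to (p1 \land p1))) \to p2) \lor \lnot p5): β-rule — branch into ((((p1 \to p6) \to ((\lnot p1 \land \lnot p3) \to p1)) \leftrightarrow (p5 \to (p1 \land p1))) \to p2)  //  \lnot p5.
  branch 1 (add ((((p1 \to p6) \to ((\lnot p1 \land \lnot p3) \to p1)) \leftrightarrow (p5 \to (p1 \land p1))) \to p2)):
    ((((p1 \to p6) \to ((\lnot p1 \land \lnot p3) \to p1)) \leftrightarrow (p5 \to (p1 \land p1))) \to p2): β-rule — branch into \lnot (((p1 \to p6) \to ((\lnot p1 \land \lnot p3) \to p1)) \leftrightarrow (p5 \to (p1 \land p1)))  //  p2.
      branch 1.1 (add \lnot (((p1 \to p6) \to ((\lnot p1 \land \lnot p3) \to p1)) \leftrightarrow (p5 \to (p1 \land p1)))):
        \lnot (((p1 \to p6) \to ((\lnot p1 \land \lnot p3) \to p1)) \leftrightarrow (p5 \to (p1 \land p1))): β-rule — branch into ((p1 \to p6) \to ((\lnot p1 \land \lnot p3) \to p1)), \lnot (p5 \to (p1 \land p1))  //  \lnot ((p1 \to p6) \to ((\lnot p1 \land \lnot p3) \to p1)), (p5 \to (p1 \land p1)).
          branch 1.1.1 (add ((p1 \to p6) \to ((\lnot p1 \land \lnot p3) \to p1)), \lnot (p5 \to (p1 \land p1))):
            \lnot (p5 \to (p1 \land p1)): α-rule — add p5, \lnot (p1 \land p1).
            ((p1 \to p6) \to ((\lnot p1 \land \lnot p3) \to p1)): β-rule — branch into \lnot (p1 \to p6)  //  ((\lnot p1 \land \lnot p3) \to p1).
              branch 1.1.1.1 (add \lnot (p1 \to p6)):
                \lnot (p1 \to p6): α-rule — add p1, \lnot p6.
                \lnot (p1 \land p1): β-rule — branch into \lnot p1  //  \lnot p1.
                  branch 1.1.1.1.1 (add \lnot p1):
                    × closes — contains both p1 and \lnot p1.
                  branch 1.1.1.1.2 (add \lnot p1):
                    × closes — contains both p1 and \lnot p1.
              branch 1.1.1.2 (add ((\lnot p1 \land \lnot p3) \to p1)):
                \lnot (p1 \land p1): β-rule — branch into \lnot p1  //  \lnot p1.
                  branch 1.1.1.2.1 (add \lnot p1):
                    ((\lnot p1 \land \lnot p3) \to p1): β-rule — branch into \lnot (\lnot p1 \land \lnot p3)  //  p1.
                      branch 1.1.1.2.1.1 (add \lnot (\lnot p1 \land \lnot p3)):
                        \lnot (\lnot p1 \land \lnot p3): β-rule — branch into \lnot \lnot p1  //  \lnot \lnot p3.
                          branch 1.1.1.2.1.1.1 (add \lnot \lnot p1):
                            × closes — contains both p1 and \lnot p1.
                          branch 1.1.1.2.1.1.2 (add \lnot \lnot p3):
                            ○ open, literals {p1=F, p3=T, p5=T}.
                      branch 1.1.1.2.1.2 (add p1):
                        × closes — contains both p1 and \lnot p1.
                  branch 1.1.1.2.2 (add \lnot p1):
                    ((\lnot p1 \land \lnot p3) \to p1): β-rule — branch into \lnot (\lnot p1 \land \lnot p3)  //  p1.
                      branch 1.1.1.2.2.1 (add \lnot (\lnot p1 \land \lnot p3)):
                        \lnot (\lnot p1 \land \lnot p3): β-rule — branch into \lnot \lnot p1  //  \lnot \lnot p3.
                          branch 1.1.1.2.2.1.1 (add \lnot \lnot p1):
                            × closes — contains both p1 and \lnot p1.
                          branch 1.1.1.2.2.1.2 (add \lnot \lnot p3):
                            ○ open, literals {p1=F, p3=T, p5=T}.
                      branch 1.1.1.2.2.2 (add p1):
                        × closes — contains both p1 and \lnot p1.
          branch 1.1.2 (add \lnot ((p1 \to p6) \to ((\lnot p1 \land \lnot p3) \to p1)), (p5 \to (p1 \land p1))):
            \lnot ((p1 \to p6) \to ((\lnot p1 \land \lnot p3) \to p1)): α-rule — add (p1 \to p6), \lnot ((\lnot p1 \land \lnot p3) \to p1).
            \lnot ((\lnot p1 \land \lnot p3) \to p1): α-rule — add (\lnot p1 \land \lnot p3), \lnot p1.
            (\lnot p1 \land \lnot p3): α-rule — add \lnot p1, \lnot p3.
            (p5 \to (p1 \land p1)): β-rule — branch into \lnot p5  //  (p1 \land p1).
              branch 1.1.2.1 (add \lnot p5):
                (p1 \to p6): β-rule — branch into \lnot p1  //  p6.
                  branch 1.1.2.1.1 (add \lnot p1):
                    ○ open, literals {p1=F, p3=F, p5=F}.
                  branch 1.1.2.1.2 (add p6):
                    ○ open, literals {p1=F, p3=F, p5=F, p6=T}.
              branch 1.1.2.2 (add (p1 \land p1)):
                (p1 \land p1): α-rule — add p1, p1.
                × closes — contains both p1 and \lnot p1.
      branch 1.2 (add p2):
        ○ open, literals {p2=T}.
  branch 2 (add \lnot p5):
    ○ open, literals {p5=F}.
7 branches closed, 6 open.
Each open branch fixes some atoms; the unmentioned ones are free. Counting distinct full assignments: branch {p1=F, p3=T, p5=T} (p6, p2, p4) contributes 8 new; branch {p1=F, p3=T, p5=T} (p6, p2, p4) contributes 0 new; branch {p1=F, p3=F, p5=F} (p6, p2, p4) contributes 8 new; branch {p1=F, p3=F, p5=F, p6=T} (p2, p4) contributes 0 new; branch {p2=T} (p6, p1, p3, p4, p5) contributes 24 new; branch {p5=F} (p6, p1, p2, p3, p4) contributes 12 new. Total: 52.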